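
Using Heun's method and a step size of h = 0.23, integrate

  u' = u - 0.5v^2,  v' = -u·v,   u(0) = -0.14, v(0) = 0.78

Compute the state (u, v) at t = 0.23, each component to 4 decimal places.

-0.2562, 0.8150

Heun on (u,v): k1 = f(t_n, state_n); k2 = f(t_n + h, state_n + h·k1); state_{n+1} = state_n + (h/2)·(k1 + k2).
0.000000: (-0.140000, 0.780000)
  k1 = (-0.444200, 0.109200)
  predictor → (-0.242166, 0.805116)
  k2 = (-0.566272, 0.194972)
  → (-0.256204, 0.814980)
(u(0.23), v(0.23)) ≈ (-0.2562, 0.8150)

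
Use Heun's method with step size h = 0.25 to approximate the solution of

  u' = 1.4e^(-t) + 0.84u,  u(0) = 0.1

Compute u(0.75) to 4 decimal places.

Heun: k1 = f(t_n, u_n); k2 = f(t_n + h, u_n + h·k1); u_{n+1} = u_n + (h/2)·(k1 + k2).
t=0.000000, u=0.100000:
  k1 = f(0.000000, 0.100000) = 1.484000
  k2 = f(0.250000, 0.471000) = 1.485961
  u ← 0.100000 + (0.25/2)·(1.484000 + 1.485961) = 0.471245
t=0.250000, u=0.471245:
  k1 = f(0.250000, 0.471245) = 1.486167
  k2 = f(0.500000, 0.842787) = 1.557084
  u ← 0.471245 + (0.25/2)·(1.486167 + 1.557084) = 0.851652
t=0.500000, u=0.851652:
  k1 = f(0.500000, 0.851652) = 1.564530
  k2 = f(0.750000, 1.242784) = 1.705252
  u ← 0.851652 + (0.25/2)·(1.564530 + 1.705252) = 1.260374
u(0.75) ≈ 1.2604

1.2604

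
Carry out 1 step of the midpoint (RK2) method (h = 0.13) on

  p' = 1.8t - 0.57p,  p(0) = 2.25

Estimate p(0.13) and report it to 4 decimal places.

2.1047

Midpoint: k1 = f(t_n, p_n); k2 = f(t_n + h/2, p_n + (h/2)·k1); p_{n+1} = p_n + h·k2.
t=0.000000, p=2.250000:
  k1 = f(0.000000, 2.250000) = -1.282500
  k2 = f(0.065000, 2.166638) = -1.117983
  p ← 2.250000 + 0.13·(-1.117983) = 2.104662
p(0.13) ≈ 2.1047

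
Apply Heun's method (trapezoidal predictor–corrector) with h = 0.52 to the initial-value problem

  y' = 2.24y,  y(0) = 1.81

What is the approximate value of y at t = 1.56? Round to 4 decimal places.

41.5998

Heun: k1 = f(t_n, y_n); k2 = f(t_n + h, y_n + h·k1); y_{n+1} = y_n + (h/2)·(k1 + k2).
t=0.000000, y=1.810000:
  k1 = f(0.000000, 1.810000) = 4.054400
  k2 = f(0.520000, 3.918288) = 8.776965
  y ← 1.810000 + (0.52/2)·(4.054400 + 8.776965) = 5.146155
t=0.520000, y=5.146155:
  k1 = f(0.520000, 5.146155) = 11.527387
  k2 = f(1.040000, 11.140396) = 24.954487
  y ← 5.146155 + (0.52/2)·(11.527387 + 24.954487) = 14.631442
t=1.040000, y=14.631442:
  k1 = f(1.040000, 14.631442) = 32.774431
  k2 = f(1.560000, 31.674146) = 70.950088
  y ← 14.631442 + (0.52/2)·(32.774431 + 70.950088) = 41.599817
y(1.56) ≈ 41.5998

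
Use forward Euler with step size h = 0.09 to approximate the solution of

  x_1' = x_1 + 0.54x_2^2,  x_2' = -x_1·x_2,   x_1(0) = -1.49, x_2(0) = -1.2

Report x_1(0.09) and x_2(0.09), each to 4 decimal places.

-1.5541, -1.3609

Euler on (x_1,x_2): x_1_{n+1} = x_1_n + h·x_1', x_2_{n+1} = x_2_n + h·x_2'.
0.000000: (-1.490000, -1.200000); f=(-0.712400, -1.788000) → (-1.554116, -1.360920)
(x_1(0.09), x_2(0.09)) ≈ (-1.5541, -1.3609)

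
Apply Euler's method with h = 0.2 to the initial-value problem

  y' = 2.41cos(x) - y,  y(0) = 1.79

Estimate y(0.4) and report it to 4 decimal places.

Euler: y_{n+1} = y_n + h·f(x_n, y_n).
x=0.000000, y=1.790000: f=0.620000 → y ← 1.790000 + 0.2·0.620000 = 1.914000
x=0.200000, y=1.914000: f=0.447960 → y ← 1.914000 + 0.2·0.447960 = 2.003592
y(0.4) ≈ 2.0036

2.0036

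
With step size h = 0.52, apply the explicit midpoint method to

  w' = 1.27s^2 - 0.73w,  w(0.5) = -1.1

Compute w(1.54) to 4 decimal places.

Midpoint: k1 = f(s_n, w_n); k2 = f(s_n + h/2, w_n + (h/2)·k1); w_{n+1} = w_n + h·k2.
s=0.500000, w=-1.100000:
  k1 = f(0.500000, -1.100000) = 1.120500
  k2 = f(0.760000, -0.808670) = 1.323881
  w ← -1.100000 + 0.52·1.323881 = -0.411582
s=1.020000, w=-0.411582:
  k1 = f(1.020000, -0.411582) = 1.621763
  k2 = f(1.280000, 0.010076) = 2.073412
  w ← -0.411582 + 0.52·2.073412 = 0.666592
w(1.54) ≈ 0.6666

0.6666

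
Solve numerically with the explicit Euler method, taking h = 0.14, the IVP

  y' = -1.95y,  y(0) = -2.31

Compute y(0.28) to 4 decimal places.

-1.2209

Euler: y_{n+1} = y_n + h·f(x_n, y_n).
x=0.000000, y=-2.310000: f=4.504500 → y ← -2.310000 + 0.14·4.504500 = -1.679370
x=0.140000, y=-1.679370: f=3.274771 → y ← -1.679370 + 0.14·3.274771 = -1.220902
y(0.28) ≈ -1.2209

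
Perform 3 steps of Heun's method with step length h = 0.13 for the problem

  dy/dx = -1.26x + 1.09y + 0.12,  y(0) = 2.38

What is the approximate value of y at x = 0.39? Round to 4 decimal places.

Heun: k1 = f(x_n, y_n); k2 = f(x_n + h, y_n + h·k1); y_{n+1} = y_n + (h/2)·(k1 + k2).
x=0.000000, y=2.380000:
  k1 = f(0.000000, 2.380000) = 2.714200
  k2 = f(0.130000, 2.732846) = 2.935002
  y ← 2.380000 + (0.13/2)·(2.714200 + 2.935002) = 2.747198
x=0.130000, y=2.747198:
  k1 = f(0.130000, 2.747198) = 2.950646
  k2 = f(0.260000, 3.130782) = 3.204953
  y ← 2.747198 + (0.13/2)·(2.950646 + 3.204953) = 3.147312
x=0.260000, y=3.147312:
  k1 = f(0.260000, 3.147312) = 3.222970
  k2 = f(0.390000, 3.566298) = 3.515865
  y ← 3.147312 + (0.13/2)·(3.222970 + 3.515865) = 3.585336
y(0.39) ≈ 3.5853

3.5853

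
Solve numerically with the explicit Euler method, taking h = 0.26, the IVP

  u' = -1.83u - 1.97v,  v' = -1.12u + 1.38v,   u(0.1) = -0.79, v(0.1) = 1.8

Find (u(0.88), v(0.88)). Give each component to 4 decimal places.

Euler on (u,v): u_{n+1} = u_n + h·u', v_{n+1} = v_n + h·v'.
0.100000: (-0.790000, 1.800000); f=(-2.100300, 3.368800) → (-1.336078, 2.675888)
0.360000: (-1.336078, 2.675888); f=(-2.826477, 5.189133) → (-2.070962, 4.025063)
0.620000: (-2.070962, 4.025063); f=(-4.139513, 7.874064) → (-3.147235, 6.072319)
(u(0.88), v(0.88)) ≈ (-3.1472, 6.0723)

-3.1472, 6.0723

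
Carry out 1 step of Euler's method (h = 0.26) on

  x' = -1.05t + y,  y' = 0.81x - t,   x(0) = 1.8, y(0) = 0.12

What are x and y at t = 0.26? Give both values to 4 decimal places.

Euler on (x,y): x_{n+1} = x_n + h·x', y_{n+1} = y_n + h·y'.
0.000000: (1.800000, 0.120000); f=(0.120000, 1.458000) → (1.831200, 0.499080)
(x(0.26), y(0.26)) ≈ (1.8312, 0.4991)

1.8312, 0.4991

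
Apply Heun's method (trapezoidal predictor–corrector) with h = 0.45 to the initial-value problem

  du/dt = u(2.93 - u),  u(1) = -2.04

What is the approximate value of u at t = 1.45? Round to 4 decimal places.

-18.4822

Heun: k1 = f(t_n, u_n); k2 = f(t_n + h, u_n + h·k1); u_{n+1} = u_n + (h/2)·(k1 + k2).
t=1.000000, u=-2.040000:
  k1 = f(1.000000, -2.040000) = -10.138800
  k2 = f(1.450000, -6.602460) = -62.937686
  u ← -2.040000 + (0.45/2)·(-10.138800 + (-62.937686)) = -18.482209
u(1.45) ≈ -18.4822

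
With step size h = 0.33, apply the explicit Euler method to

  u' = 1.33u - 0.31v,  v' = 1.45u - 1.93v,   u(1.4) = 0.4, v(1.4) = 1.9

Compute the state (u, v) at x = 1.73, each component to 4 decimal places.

0.3812, 0.8813

Euler on (u,v): u_{n+1} = u_n + h·u', v_{n+1} = v_n + h·v'.
1.400000: (0.400000, 1.900000); f=(-0.057000, -3.087000) → (0.381190, 0.881290)
(u(1.73), v(1.73)) ≈ (0.3812, 0.8813)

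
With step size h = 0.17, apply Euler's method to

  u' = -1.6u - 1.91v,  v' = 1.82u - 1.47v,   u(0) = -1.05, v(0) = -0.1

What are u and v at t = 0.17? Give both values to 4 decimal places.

Euler on (u,v): u_{n+1} = u_n + h·u', v_{n+1} = v_n + h·v'.
0.000000: (-1.050000, -0.100000); f=(1.871000, -1.764000) → (-0.731930, -0.399880)
(u(0.17), v(0.17)) ≈ (-0.7319, -0.3999)

-0.7319, -0.3999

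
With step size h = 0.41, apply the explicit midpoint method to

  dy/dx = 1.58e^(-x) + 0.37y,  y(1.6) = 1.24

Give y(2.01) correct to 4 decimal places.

Midpoint: k1 = f(x_n, y_n); k2 = f(x_n + h/2, y_n + (h/2)·k1); y_{n+1} = y_n + h·k2.
x=1.600000, y=1.240000:
  k1 = f(1.600000, 1.240000) = 0.777796
  k2 = f(1.805000, 1.399448) = 0.777666
  y ← 1.240000 + 0.41·0.777666 = 1.558843
y(2.01) ≈ 1.5588

1.5588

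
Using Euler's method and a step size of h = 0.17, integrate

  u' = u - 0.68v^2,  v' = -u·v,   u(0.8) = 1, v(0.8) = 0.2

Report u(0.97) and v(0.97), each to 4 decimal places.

1.1654, 0.1660

Euler on (u,v): u_{n+1} = u_n + h·u', v_{n+1} = v_n + h·v'.
0.800000: (1.000000, 0.200000); f=(0.972800, -0.200000) → (1.165376, 0.166000)
(u(0.97), v(0.97)) ≈ (1.1654, 0.1660)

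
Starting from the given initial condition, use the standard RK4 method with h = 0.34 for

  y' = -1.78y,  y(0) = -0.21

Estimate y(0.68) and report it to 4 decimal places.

RK4: k1 = f(s_n, y_n); k2 = f(s_n + h/2, y_n + (h/2)·k1); k3 = f(s_n + h/2, y_n + (h/2)·k2); k4 = f(s_n + h, y_n + h·k3); y_{n+1} = y_n + (h/6)·(k1 + 2k2 + 2k3 + k4).
s=0.000000, y=-0.210000:
  k1 = f(0.000000, -0.210000) = 0.373800
  k2 = f(0.170000, -0.146454) = 0.260688
  k3 = f(0.170000, -0.165683) = 0.294916
  k4 = f(0.340000, -0.109729) = 0.195317
  y ← -0.210000 + (0.34/6)·(k1 + 2k2 + 2k3 + k4) = -0.114782
s=0.340000, y=-0.114782:
  k1 = f(0.340000, -0.114782) = 0.204311
  k2 = f(0.510000, -0.080049) = 0.142487
  k3 = f(0.510000, -0.090559) = 0.161195
  k4 = f(0.680000, -0.059975) = 0.106756
  y ← -0.114782 + (0.34/6)·(k1 + 2k2 + 2k3 + k4) = -0.062737
y(0.68) ≈ -0.0627

-0.0627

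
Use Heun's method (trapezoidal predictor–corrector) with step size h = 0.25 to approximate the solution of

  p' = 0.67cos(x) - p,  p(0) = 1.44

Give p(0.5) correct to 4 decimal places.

1.1257

Heun: k1 = f(x_n, p_n); k2 = f(x_n + h, p_n + h·k1); p_{n+1} = p_n + (h/2)·(k1 + k2).
x=0.000000, p=1.440000:
  k1 = f(0.000000, 1.440000) = -0.770000
  k2 = f(0.250000, 1.247500) = -0.598329
  p ← 1.440000 + (0.25/2)·(-0.770000 + (-0.598329)) = 1.268959
x=0.250000, p=1.268959:
  k1 = f(0.250000, 1.268959) = -0.619788
  k2 = f(0.500000, 1.114012) = -0.526032
  p ← 1.268959 + (0.25/2)·(-0.619788 + (-0.526032)) = 1.125732
p(0.5) ≈ 1.1257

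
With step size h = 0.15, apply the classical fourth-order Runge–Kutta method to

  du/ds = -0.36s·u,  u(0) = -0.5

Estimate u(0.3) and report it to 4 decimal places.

-0.4920

RK4: k1 = f(s_n, u_n); k2 = f(s_n + h/2, u_n + (h/2)·k1); k3 = f(s_n + h/2, u_n + (h/2)·k2); k4 = f(s_n + h, u_n + h·k3); u_{n+1} = u_n + (h/6)·(k1 + 2k2 + 2k3 + k4).
s=0.000000, u=-0.500000:
  k1 = f(0.000000, -0.500000) = 0.000000
  k2 = f(0.075000, -0.500000) = 0.013500
  k3 = f(0.075000, -0.498987) = 0.013473
  k4 = f(0.150000, -0.497979) = 0.026891
  u ← -0.500000 + (0.15/6)·(k1 + 2k2 + 2k3 + k4) = -0.497979
s=0.150000, u=-0.497979:
  k1 = f(0.150000, -0.497979) = 0.026891
  k2 = f(0.225000, -0.495962) = 0.040173
  k3 = f(0.225000, -0.494966) = 0.040092
  k4 = f(0.300000, -0.491965) = 0.053132
  u ← -0.497979 + (0.15/6)·(k1 + 2k2 + 2k3 + k4) = -0.491965
u(0.3) ≈ -0.4920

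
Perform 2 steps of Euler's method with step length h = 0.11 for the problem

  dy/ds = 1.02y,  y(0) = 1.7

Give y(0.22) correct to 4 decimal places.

Euler: y_{n+1} = y_n + h·f(s_n, y_n).
s=0.000000, y=1.700000: f=1.734000 → y ← 1.700000 + 0.11·1.734000 = 1.890740
s=0.110000, y=1.890740: f=1.928555 → y ← 1.890740 + 0.11·1.928555 = 2.102881
y(0.22) ≈ 2.1029

2.1029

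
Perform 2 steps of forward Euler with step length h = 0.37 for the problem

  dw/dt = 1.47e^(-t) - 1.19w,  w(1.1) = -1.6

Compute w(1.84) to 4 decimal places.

-0.2748

Euler: w_{n+1} = w_n + h·f(t_n, w_n).
t=1.100000, w=-1.600000: f=2.393320 → w ← -1.600000 + 0.37·2.393320 = -0.714471
t=1.470000, w=-0.714471: f=1.188211 → w ← -0.714471 + 0.37·1.188211 = -0.274833
w(1.84) ≈ -0.2748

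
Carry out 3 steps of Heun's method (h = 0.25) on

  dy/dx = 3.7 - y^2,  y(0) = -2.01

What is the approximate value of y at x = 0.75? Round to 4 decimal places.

-3.5189

Heun: k1 = f(x_n, y_n); k2 = f(x_n + h, y_n + h·k1); y_{n+1} = y_n + (h/2)·(k1 + k2).
x=0.000000, y=-2.010000:
  k1 = f(0.000000, -2.010000) = -0.340100
  k2 = f(0.250000, -2.095025) = -0.689130
  y ← -2.010000 + (0.25/2)·(-0.340100 + (-0.689130)) = -2.138654
x=0.250000, y=-2.138654:
  k1 = f(0.250000, -2.138654) = -0.873840
  k2 = f(0.500000, -2.357114) = -1.855985
  y ← -2.138654 + (0.25/2)·(-0.873840 + (-1.855985)) = -2.479882
x=0.500000, y=-2.479882:
  k1 = f(0.500000, -2.479882) = -2.449814
  k2 = f(0.750000, -3.092335) = -5.862537
  y ← -2.479882 + (0.25/2)·(-2.449814 + (-5.862537)) = -3.518926
y(0.75) ≈ -3.5189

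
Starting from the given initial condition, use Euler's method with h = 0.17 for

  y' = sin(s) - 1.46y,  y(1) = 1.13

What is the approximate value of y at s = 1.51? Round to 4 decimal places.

Euler: y_{n+1} = y_n + h·f(s_n, y_n).
s=1.000000, y=1.130000: f=-0.808329 → y ← 1.130000 + 0.17·(-0.808329) = 0.992584
s=1.170000, y=0.992584: f=-0.528422 → y ← 0.992584 + 0.17·(-0.528422) = 0.902752
s=1.340000, y=0.902752: f=-0.344534 → y ← 0.902752 + 0.17·(-0.344534) = 0.844182
y(1.51) ≈ 0.8442

0.8442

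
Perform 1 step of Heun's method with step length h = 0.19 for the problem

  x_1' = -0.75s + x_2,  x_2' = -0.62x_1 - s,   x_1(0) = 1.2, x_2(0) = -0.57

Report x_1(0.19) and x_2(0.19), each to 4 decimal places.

Heun on (x_1,x_2): k1 = f(s_n, state_n); k2 = f(s_n + h, state_n + h·k1); state_{n+1} = state_n + (h/2)·(k1 + k2).
0.000000: (1.200000, -0.570000)
  k1 = (-0.570000, -0.744000)
  predictor → (1.091700, -0.711360)
  k2 = (-0.853860, -0.866854)
  → (1.064733, -0.723031)
(x_1(0.19), x_2(0.19)) ≈ (1.0647, -0.7230)

1.0647, -0.7230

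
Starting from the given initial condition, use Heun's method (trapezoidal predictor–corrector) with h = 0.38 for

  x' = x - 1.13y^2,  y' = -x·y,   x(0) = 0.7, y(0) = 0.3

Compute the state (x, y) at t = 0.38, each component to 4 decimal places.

Heun on (x,y): k1 = f(t_n, state_n); k2 = f(t_n + h, state_n + h·k1); state_{n+1} = state_n + (h/2)·(k1 + k2).
0.000000: (0.700000, 0.300000)
  k1 = (0.598300, -0.210000)
  predictor → (0.927354, 0.220200)
  k2 = (0.872563, -0.204203)
  → (0.979464, 0.221301)
(x(0.38), y(0.38)) ≈ (0.9795, 0.2213)

0.9795, 0.2213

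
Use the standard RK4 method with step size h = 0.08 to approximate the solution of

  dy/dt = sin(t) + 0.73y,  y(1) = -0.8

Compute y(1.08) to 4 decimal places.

-0.7771

RK4: k1 = f(t_n, y_n); k2 = f(t_n + h/2, y_n + (h/2)·k1); k3 = f(t_n + h/2, y_n + (h/2)·k2); k4 = f(t_n + h, y_n + h·k3); y_{n+1} = y_n + (h/6)·(k1 + 2k2 + 2k3 + k4).
t=1.000000, y=-0.800000:
  k1 = f(1.000000, -0.800000) = 0.257471
  k2 = f(1.040000, -0.789701) = 0.285922
  k3 = f(1.040000, -0.788563) = 0.286753
  k4 = f(1.080000, -0.777060) = 0.314704
  y ← -0.800000 + (0.08/6)·(k1 + 2k2 + 2k3 + k4) = -0.777100
y(1.08) ≈ -0.7771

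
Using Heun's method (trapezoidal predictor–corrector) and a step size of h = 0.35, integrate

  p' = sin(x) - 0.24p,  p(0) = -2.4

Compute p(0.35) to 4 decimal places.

Heun: k1 = f(x_n, p_n); k2 = f(x_n + h, p_n + h·k1); p_{n+1} = p_n + (h/2)·(k1 + k2).
x=0.000000, p=-2.400000:
  k1 = f(0.000000, -2.400000) = 0.576000
  k2 = f(0.350000, -2.198400) = 0.870514
  p ← -2.400000 + (0.35/2)·(0.576000 + 0.870514) = -2.146860
p(0.35) ≈ -2.1469

-2.1469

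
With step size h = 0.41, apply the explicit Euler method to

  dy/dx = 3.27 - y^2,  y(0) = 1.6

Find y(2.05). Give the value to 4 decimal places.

Euler: y_{n+1} = y_n + h·f(x_n, y_n).
x=0.000000, y=1.600000: f=0.710000 → y ← 1.600000 + 0.41·0.710000 = 1.891100
x=0.410000, y=1.891100: f=-0.306259 → y ← 1.891100 + 0.41·(-0.306259) = 1.765534
x=0.820000, y=1.765534: f=0.152891 → y ← 1.765534 + 0.41·0.152891 = 1.828219
x=1.230000, y=1.828219: f=-0.072384 → y ← 1.828219 + 0.41·(-0.072384) = 1.798541
x=1.640000, y=1.798541: f=0.035249 → y ← 1.798541 + 0.41·0.035249 = 1.812993
y(2.05) ≈ 1.8130

1.8130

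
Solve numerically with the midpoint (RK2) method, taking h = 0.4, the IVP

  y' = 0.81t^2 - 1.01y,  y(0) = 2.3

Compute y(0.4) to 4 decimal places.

1.5715

Midpoint: k1 = f(t_n, y_n); k2 = f(t_n + h/2, y_n + (h/2)·k1); y_{n+1} = y_n + h·k2.
t=0.000000, y=2.300000:
  k1 = f(0.000000, 2.300000) = -2.323000
  k2 = f(0.200000, 1.835400) = -1.821354
  y ← 2.300000 + 0.4·(-1.821354) = 1.571458
y(0.4) ≈ 1.5715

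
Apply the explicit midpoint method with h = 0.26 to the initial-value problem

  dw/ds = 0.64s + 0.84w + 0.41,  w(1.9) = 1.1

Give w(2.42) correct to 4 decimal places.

Midpoint: k1 = f(s_n, w_n); k2 = f(s_n + h/2, w_n + (h/2)·k1); w_{n+1} = w_n + h·k2.
s=1.900000, w=1.100000:
  k1 = f(1.900000, 1.100000) = 2.550000
  k2 = f(2.030000, 1.431500) = 2.911660
  w ← 1.100000 + 0.26·2.911660 = 1.857032
s=2.160000, w=1.857032:
  k1 = f(2.160000, 1.857032) = 3.352307
  k2 = f(2.290000, 2.292831) = 3.801578
  w ← 1.857032 + 0.26·3.801578 = 2.845442
w(2.42) ≈ 2.8454

2.8454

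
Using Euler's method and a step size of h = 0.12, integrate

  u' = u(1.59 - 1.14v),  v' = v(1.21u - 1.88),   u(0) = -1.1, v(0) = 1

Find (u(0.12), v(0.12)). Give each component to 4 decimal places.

Euler on (u,v): u_{n+1} = u_n + h·u', v_{n+1} = v_n + h·v'.
0.000000: (-1.100000, 1.000000); f=(-0.495000, -3.211000) → (-1.159400, 0.614680)
(u(0.12), v(0.12)) ≈ (-1.1594, 0.6147)

-1.1594, 0.6147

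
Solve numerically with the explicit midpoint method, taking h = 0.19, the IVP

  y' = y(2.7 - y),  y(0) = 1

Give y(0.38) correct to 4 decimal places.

Midpoint: k1 = f(s_n, y_n); k2 = f(s_n + h/2, y_n + (h/2)·k1); y_{n+1} = y_n + h·k2.
s=0.000000, y=1.000000:
  k1 = f(0.000000, 1.000000) = 1.700000
  k2 = f(0.095000, 1.161500) = 1.786968
  y ← 1.000000 + 0.19·1.786968 = 1.339524
s=0.190000, y=1.339524:
  k1 = f(0.190000, 1.339524) = 1.822390
  k2 = f(0.285000, 1.512651) = 1.796045
  y ← 1.339524 + 0.19·1.796045 = 1.680772
y(0.38) ≈ 1.6808

1.6808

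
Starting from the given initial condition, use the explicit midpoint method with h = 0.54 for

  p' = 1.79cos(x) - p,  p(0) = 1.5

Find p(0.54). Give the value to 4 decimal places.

1.5793

Midpoint: k1 = f(x_n, p_n); k2 = f(x_n + h/2, p_n + (h/2)·k1); p_{n+1} = p_n + h·k2.
x=0.000000, p=1.500000:
  k1 = f(0.000000, 1.500000) = 0.290000
  k2 = f(0.270000, 1.578300) = 0.146850
  p ← 1.500000 + 0.54·0.146850 = 1.579299
p(0.54) ≈ 1.5793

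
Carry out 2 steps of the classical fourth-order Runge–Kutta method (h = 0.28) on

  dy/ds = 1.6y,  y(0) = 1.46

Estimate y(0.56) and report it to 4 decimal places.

RK4: k1 = f(s_n, y_n); k2 = f(s_n + h/2, y_n + (h/2)·k1); k3 = f(s_n + h/2, y_n + (h/2)·k2); k4 = f(s_n + h, y_n + h·k3); y_{n+1} = y_n + (h/6)·(k1 + 2k2 + 2k3 + k4).
s=0.000000, y=1.460000:
  k1 = f(0.000000, 1.460000) = 2.336000
  k2 = f(0.140000, 1.787040) = 2.859264
  k3 = f(0.140000, 1.860297) = 2.976475
  k4 = f(0.280000, 2.293413) = 3.669461
  y ← 1.460000 + (0.28/6)·(k1 + 2k2 + 2k3 + k4) = 2.284924
s=0.280000, y=2.284924:
  k1 = f(0.280000, 2.284924) = 3.655878
  k2 = f(0.420000, 2.796747) = 4.474795
  k3 = f(0.420000, 2.911395) = 4.658232
  k4 = f(0.560000, 3.589229) = 5.742766
  y ← 2.284924 + (0.28/6)·(k1 + 2k2 + 2k3 + k4) = 3.575943
y(0.56) ≈ 3.5759

3.5759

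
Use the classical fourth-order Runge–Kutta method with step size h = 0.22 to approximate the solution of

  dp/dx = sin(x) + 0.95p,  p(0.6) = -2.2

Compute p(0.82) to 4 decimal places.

-2.5529

RK4: k1 = f(x_n, p_n); k2 = f(x_n + h/2, p_n + (h/2)·k1); k3 = f(x_n + h/2, p_n + (h/2)·k2); k4 = f(x_n + h, p_n + h·k3); p_{n+1} = p_n + (h/6)·(k1 + 2k2 + 2k3 + k4).
x=0.600000, p=-2.200000:
  k1 = f(0.600000, -2.200000) = -1.525358
  k2 = f(0.710000, -2.367789) = -1.597566
  k3 = f(0.710000, -2.375732) = -1.605112
  k4 = f(0.820000, -2.553125) = -1.694323
  p ← -2.200000 + (0.22/6)·(k1 + 2k2 + 2k3 + k4) = -2.552918
p(0.82) ≈ -2.5529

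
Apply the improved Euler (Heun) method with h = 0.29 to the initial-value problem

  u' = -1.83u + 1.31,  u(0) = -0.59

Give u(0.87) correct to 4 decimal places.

0.4193

Heun: k1 = f(x_n, u_n); k2 = f(x_n + h, u_n + h·k1); u_{n+1} = u_n + (h/2)·(k1 + k2).
x=0.000000, u=-0.590000:
  k1 = f(0.000000, -0.590000) = 2.389700
  k2 = f(0.290000, 0.103013) = 1.121486
  u ← -0.590000 + (0.29/2)·(2.389700 + 1.121486) = -0.080878
x=0.290000, u=-0.080878:
  k1 = f(0.290000, -0.080878) = 1.458007
  k2 = f(0.580000, 0.341944) = 0.684243
  u ← -0.080878 + (0.29/2)·(1.458007 + 0.684243) = 0.229748
x=0.580000, u=0.229748:
  k1 = f(0.580000, 0.229748) = 0.889561
  k2 = f(0.870000, 0.487721) = 0.417471
  u ← 0.229748 + (0.29/2)·(0.889561 + 0.417471) = 0.419268
u(0.87) ≈ 0.4193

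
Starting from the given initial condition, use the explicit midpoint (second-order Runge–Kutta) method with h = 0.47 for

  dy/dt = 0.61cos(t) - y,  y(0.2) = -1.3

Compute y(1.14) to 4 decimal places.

-0.2847

Midpoint: k1 = f(t_n, y_n); k2 = f(t_n + h/2, y_n + (h/2)·k1); y_{n+1} = y_n + h·k2.
t=0.200000, y=-1.300000:
  k1 = f(0.200000, -1.300000) = 1.897841
  k2 = f(0.435000, -0.854007) = 1.407198
  y ← -1.300000 + 0.47·1.407198 = -0.638617
t=0.670000, y=-0.638617:
  k1 = f(0.670000, -0.638617) = 1.116748
  k2 = f(0.905000, -0.376181) = 0.752969
  y ← -0.638617 + 0.47·0.752969 = -0.284721
y(1.14) ≈ -0.2847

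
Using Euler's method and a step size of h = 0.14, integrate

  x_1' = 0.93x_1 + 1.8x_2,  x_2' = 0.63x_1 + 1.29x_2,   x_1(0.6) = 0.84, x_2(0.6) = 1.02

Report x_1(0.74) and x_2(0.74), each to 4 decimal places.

1.2064, 1.2783

Euler on (x_1,x_2): x_1_{n+1} = x_1_n + h·x_1', x_2_{n+1} = x_2_n + h·x_2'.
0.600000: (0.840000, 1.020000); f=(2.617200, 1.845000) → (1.206408, 1.278300)
(x_1(0.74), x_2(0.74)) ≈ (1.2064, 1.2783)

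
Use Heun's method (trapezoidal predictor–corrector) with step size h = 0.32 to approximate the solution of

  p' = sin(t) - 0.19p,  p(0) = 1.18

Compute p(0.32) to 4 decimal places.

Heun: k1 = f(t_n, p_n); k2 = f(t_n + h, p_n + h·k1); p_{n+1} = p_n + (h/2)·(k1 + k2).
t=0.000000, p=1.180000:
  k1 = f(0.000000, 1.180000) = -0.224200
  k2 = f(0.320000, 1.108256) = 0.103998
  p ← 1.180000 + (0.32/2)·(-0.224200 + 0.103998) = 1.160768
p(0.32) ≈ 1.1608

1.1608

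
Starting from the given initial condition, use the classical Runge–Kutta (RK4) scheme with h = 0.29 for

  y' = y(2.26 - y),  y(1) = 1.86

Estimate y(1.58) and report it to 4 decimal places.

RK4: k1 = f(x_n, y_n); k2 = f(x_n + h/2, y_n + (h/2)·k1); k3 = f(x_n + h/2, y_n + (h/2)·k2); k4 = f(x_n + h, y_n + h·k3); y_{n+1} = y_n + (h/6)·(k1 + 2k2 + 2k3 + k4).
x=1.000000, y=1.860000:
  k1 = f(1.000000, 1.860000) = 0.744000
  k2 = f(1.145000, 1.967880) = 0.574857
  k3 = f(1.145000, 1.943354) = 0.615355
  k4 = f(1.290000, 2.038453) = 0.451613
  y ← 1.860000 + (0.29/6)·(k1 + 2k2 + 2k3 + k4) = 2.032842
x=1.290000, y=2.032842:
  k1 = f(1.290000, 2.032842) = 0.461777
  k2 = f(1.435000, 2.099799) = 0.336389
  k3 = f(1.435000, 2.081618) = 0.371323
  k4 = f(1.580000, 2.140525) = 0.255738
  y ← 2.032842 + (0.29/6)·(k1 + 2k2 + 2k3 + k4) = 2.135934
y(1.58) ≈ 2.1359

2.1359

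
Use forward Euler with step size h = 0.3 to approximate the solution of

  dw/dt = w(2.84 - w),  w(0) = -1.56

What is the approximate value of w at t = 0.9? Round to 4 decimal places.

Euler: w_{n+1} = w_n + h·f(t_n, w_n).
t=0.000000, w=-1.560000: f=-6.864000 → w ← -1.560000 + 0.3·(-6.864000) = -3.619200
t=0.300000, w=-3.619200: f=-23.377137 → w ← -3.619200 + 0.3·(-23.377137) = -10.632341
t=0.600000, w=-10.632341: f=-143.242523 → w ← -10.632341 + 0.3·(-143.242523) = -53.605098
w(0.9) ≈ -53.6051

-53.6051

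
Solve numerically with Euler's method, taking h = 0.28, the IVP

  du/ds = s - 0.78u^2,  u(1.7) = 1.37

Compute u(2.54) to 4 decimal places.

Euler: u_{n+1} = u_n + h·f(s_n, u_n).
s=1.700000, u=1.370000: f=0.236018 → u ← 1.370000 + 0.28·0.236018 = 1.436085
s=1.980000, u=1.436085: f=0.371375 → u ← 1.436085 + 0.28·0.371375 = 1.540070
s=2.260000, u=1.540070: f=0.409984 → u ← 1.540070 + 0.28·0.409984 = 1.654865
u(2.54) ≈ 1.6549

1.6549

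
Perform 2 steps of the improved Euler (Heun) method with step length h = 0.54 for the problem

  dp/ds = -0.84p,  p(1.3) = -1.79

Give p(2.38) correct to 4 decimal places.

Heun: k1 = f(s_n, p_n); k2 = f(s_n + h, p_n + h·k1); p_{n+1} = p_n + (h/2)·(k1 + k2).
s=1.300000, p=-1.790000:
  k1 = f(1.300000, -1.790000) = 1.503600
  k2 = f(1.840000, -0.978056) = 0.821567
  p ← -1.790000 + (0.54/2)·(1.503600 + 0.821567) = -1.162205
s=1.840000, p=-1.162205:
  k1 = f(1.840000, -1.162205) = 0.976252
  k2 = f(2.380000, -0.635029) = 0.533424
  p ← -1.162205 + (0.54/2)·(0.976252 + 0.533424) = -0.754592
p(2.38) ≈ -0.7546

-0.7546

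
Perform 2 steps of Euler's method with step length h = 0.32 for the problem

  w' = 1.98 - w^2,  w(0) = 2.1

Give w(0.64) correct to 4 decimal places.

Euler: w_{n+1} = w_n + h·f(x_n, w_n).
x=0.000000, w=2.100000: f=-2.430000 → w ← 2.100000 + 0.32·(-2.430000) = 1.322400
x=0.320000, w=1.322400: f=0.231258 → w ← 1.322400 + 0.32·0.231258 = 1.396403
w(0.64) ≈ 1.3964

1.3964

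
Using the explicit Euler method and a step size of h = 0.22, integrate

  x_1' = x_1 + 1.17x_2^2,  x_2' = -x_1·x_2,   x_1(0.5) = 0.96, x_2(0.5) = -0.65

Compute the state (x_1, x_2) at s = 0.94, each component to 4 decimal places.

1.6292, -0.3683

Euler on (x_1,x_2): x_1_{n+1} = x_1_n + h·x_1', x_2_{n+1} = x_2_n + h·x_2'.
0.500000: (0.960000, -0.650000); f=(1.454325, 0.624000) → (1.279951, -0.512720)
0.720000: (1.279951, -0.512720); f=(1.587523, 0.656257) → (1.629207, -0.368344)
(x_1(0.94), x_2(0.94)) ≈ (1.6292, -0.3683)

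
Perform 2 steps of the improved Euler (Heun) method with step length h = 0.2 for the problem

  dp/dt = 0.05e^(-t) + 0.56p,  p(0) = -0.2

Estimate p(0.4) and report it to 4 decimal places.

Heun: k1 = f(t_n, p_n); k2 = f(t_n + h, p_n + h·k1); p_{n+1} = p_n + (h/2)·(k1 + k2).
t=0.000000, p=-0.200000:
  k1 = f(0.000000, -0.200000) = -0.062000
  k2 = f(0.200000, -0.212400) = -0.078007
  p ← -0.200000 + (0.2/2)·(-0.062000 + (-0.078007)) = -0.214001
t=0.200000, p=-0.214001:
  k1 = f(0.200000, -0.214001) = -0.078904
  k2 = f(0.400000, -0.229782) = -0.095162
  p ← -0.214001 + (0.2/2)·(-0.078904 + (-0.095162)) = -0.231407
p(0.4) ≈ -0.2314

-0.2314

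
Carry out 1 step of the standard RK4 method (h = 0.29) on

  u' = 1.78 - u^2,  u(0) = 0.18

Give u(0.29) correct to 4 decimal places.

0.6399

RK4: k1 = f(t_n, u_n); k2 = f(t_n + h/2, u_n + (h/2)·k1); k3 = f(t_n + h/2, u_n + (h/2)·k2); k4 = f(t_n + h, u_n + h·k3); u_{n+1} = u_n + (h/6)·(k1 + 2k2 + 2k3 + k4).
t=0.000000, u=0.180000:
  k1 = f(0.000000, 0.180000) = 1.747600
  k2 = f(0.145000, 0.433402) = 1.592163
  k3 = f(0.145000, 0.410864) = 1.611191
  k4 = f(0.290000, 0.647245) = 1.361073
  u ← 0.180000 + (0.29/6)·(k1 + 2k2 + 2k3 + k4) = 0.639910
u(0.29) ≈ 0.6399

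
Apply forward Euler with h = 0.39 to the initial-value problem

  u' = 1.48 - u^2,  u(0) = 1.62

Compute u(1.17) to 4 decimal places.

1.2164

Euler: u_{n+1} = u_n + h·f(x_n, u_n).
x=0.000000, u=1.620000: f=-1.144400 → u ← 1.620000 + 0.39·(-1.144400) = 1.173684
x=0.390000, u=1.173684: f=0.102466 → u ← 1.173684 + 0.39·0.102466 = 1.213646
x=0.780000, u=1.213646: f=0.007064 → u ← 1.213646 + 0.39·0.007064 = 1.216401
u(1.17) ≈ 1.2164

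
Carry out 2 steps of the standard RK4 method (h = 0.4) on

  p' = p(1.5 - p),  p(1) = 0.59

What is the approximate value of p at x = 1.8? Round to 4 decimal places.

RK4: k1 = f(x_n, p_n); k2 = f(x_n + h/2, p_n + (h/2)·k1); k3 = f(x_n + h/2, p_n + (h/2)·k2); k4 = f(x_n + h, p_n + h·k3); p_{n+1} = p_n + (h/6)·(k1 + 2k2 + 2k3 + k4).
x=1.000000, p=0.590000:
  k1 = f(1.000000, 0.590000) = 0.536900
  k2 = f(1.200000, 0.697380) = 0.559731
  k3 = f(1.200000, 0.701946) = 0.560191
  k4 = f(1.400000, 0.814076) = 0.558394
  p ← 0.590000 + (0.4/6)·(k1 + 2k2 + 2k3 + k4) = 0.812343
x=1.400000, p=0.812343:
  k1 = f(1.400000, 0.812343) = 0.558613
  k2 = f(1.600000, 0.924065) = 0.532201
  k3 = f(1.600000, 0.918783) = 0.534012
  k4 = f(1.800000, 1.025947) = 0.486353
  p ← 0.812343 + (0.4/6)·(k1 + 2k2 + 2k3 + k4) = 1.024169
p(1.8) ≈ 1.0242

1.0242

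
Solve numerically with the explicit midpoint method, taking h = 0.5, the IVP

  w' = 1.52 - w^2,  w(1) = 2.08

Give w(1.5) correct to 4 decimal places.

1.8900

Midpoint: k1 = f(t_n, w_n); k2 = f(t_n + h/2, w_n + (h/2)·k1); w_{n+1} = w_n + h·k2.
t=1.000000, w=2.080000:
  k1 = f(1.000000, 2.080000) = -2.806400
  k2 = f(1.250000, 1.378400) = -0.379987
  w ← 2.080000 + 0.5·(-0.379987) = 1.890007
w(1.5) ≈ 1.8900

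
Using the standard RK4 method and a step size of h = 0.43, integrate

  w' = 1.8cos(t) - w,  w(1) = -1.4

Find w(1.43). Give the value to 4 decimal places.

RK4: k1 = f(t_n, w_n); k2 = f(t_n + h/2, w_n + (h/2)·k1); k3 = f(t_n + h/2, w_n + (h/2)·k2); k4 = f(t_n + h, w_n + h·k3); w_{n+1} = w_n + (h/6)·(k1 + 2k2 + 2k3 + k4).
t=1.000000, w=-1.400000:
  k1 = f(1.000000, -1.400000) = 2.372544
  k2 = f(1.215000, -0.889903) = 1.516909
  k3 = f(1.215000, -1.073864) = 1.700871
  k4 = f(1.430000, -0.668625) = 0.921222
  w ← -1.400000 + (0.43/6)·(k1 + 2k2 + 2k3 + k4) = -0.702732
w(1.43) ≈ -0.7027

-0.7027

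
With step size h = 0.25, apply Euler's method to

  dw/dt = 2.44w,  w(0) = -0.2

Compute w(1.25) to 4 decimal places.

Euler: w_{n+1} = w_n + h·f(t_n, w_n).
t=0.000000, w=-0.200000: f=-0.488000 → w ← -0.200000 + 0.25·(-0.488000) = -0.322000
t=0.250000, w=-0.322000: f=-0.785680 → w ← -0.322000 + 0.25·(-0.785680) = -0.518420
t=0.500000, w=-0.518420: f=-1.264945 → w ← -0.518420 + 0.25·(-1.264945) = -0.834656
t=0.750000, w=-0.834656: f=-2.036561 → w ← -0.834656 + 0.25·(-2.036561) = -1.343796
t=1.000000, w=-1.343796: f=-3.278863 → w ← -1.343796 + 0.25·(-3.278863) = -2.163512
w(1.25) ≈ -2.1635

-2.1635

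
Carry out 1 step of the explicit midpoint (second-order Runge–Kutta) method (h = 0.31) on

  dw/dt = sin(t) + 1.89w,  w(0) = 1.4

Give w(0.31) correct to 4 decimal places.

2.5084

Midpoint: k1 = f(t_n, w_n); k2 = f(t_n + h/2, w_n + (h/2)·k1); w_{n+1} = w_n + h·k2.
t=0.000000, w=1.400000:
  k1 = f(0.000000, 1.400000) = 2.646000
  k2 = f(0.155000, 1.810130) = 3.575526
  w ← 1.400000 + 0.31·3.575526 = 2.508413
w(0.31) ≈ 2.5084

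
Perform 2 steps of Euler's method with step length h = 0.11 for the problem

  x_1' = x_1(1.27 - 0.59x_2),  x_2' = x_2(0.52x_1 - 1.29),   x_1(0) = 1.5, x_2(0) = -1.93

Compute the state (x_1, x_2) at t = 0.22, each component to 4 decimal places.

2.3868, -1.7609

Euler on (x_1,x_2): x_1_{n+1} = x_1_n + h·x_1', x_2_{n+1} = x_2_n + h·x_2'.
0.000000: (1.500000, -1.930000); f=(3.613050, 0.984300) → (1.897435, -1.821727)
0.110000: (1.897435, -1.821727); f=(4.449143, 0.552591) → (2.386841, -1.760942)
(x_1(0.22), x_2(0.22)) ≈ (2.3868, -1.7609)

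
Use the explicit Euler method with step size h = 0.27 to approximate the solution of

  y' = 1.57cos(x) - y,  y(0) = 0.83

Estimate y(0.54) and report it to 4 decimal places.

Euler: y_{n+1} = y_n + h·f(x_n, y_n).
x=0.000000, y=0.830000: f=0.740000 → y ← 0.830000 + 0.27·0.740000 = 1.029800
x=0.270000, y=1.029800: f=0.483320 → y ← 1.029800 + 0.27·0.483320 = 1.160296
y(0.54) ≈ 1.1603

1.1603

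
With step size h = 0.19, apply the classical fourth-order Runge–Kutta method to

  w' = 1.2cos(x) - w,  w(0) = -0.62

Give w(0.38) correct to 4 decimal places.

-0.0546

RK4: k1 = f(x_n, w_n); k2 = f(x_n + h/2, w_n + (h/2)·k1); k3 = f(x_n + h/2, w_n + (h/2)·k2); k4 = f(x_n + h, w_n + h·k3); w_{n+1} = w_n + (h/6)·(k1 + 2k2 + 2k3 + k4).
x=0.000000, w=-0.620000:
  k1 = f(0.000000, -0.620000) = 1.820000
  k2 = f(0.095000, -0.447100) = 1.641689
  k3 = f(0.095000, -0.464040) = 1.658629
  k4 = f(0.190000, -0.304861) = 1.483266
  w ← -0.620000 + (0.19/6)·(k1 + 2k2 + 2k3 + k4) = -0.306376
x=0.190000, w=-0.306376:
  k1 = f(0.190000, -0.306376) = 1.484782
  k2 = f(0.285000, -0.165322) = 1.316916
  k3 = f(0.285000, -0.181269) = 1.332863
  k4 = f(0.380000, -0.053132) = 1.167530
  w ← -0.306376 + (0.19/6)·(k1 + 2k2 + 2k3 + k4) = -0.054567
w(0.38) ≈ -0.0546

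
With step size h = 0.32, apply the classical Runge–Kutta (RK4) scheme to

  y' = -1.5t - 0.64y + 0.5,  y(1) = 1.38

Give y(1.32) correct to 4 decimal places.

0.7633

RK4: k1 = f(t_n, y_n); k2 = f(t_n + h/2, y_n + (h/2)·k1); k3 = f(t_n + h/2, y_n + (h/2)·k2); k4 = f(t_n + h, y_n + h·k3); y_{n+1} = y_n + (h/6)·(k1 + 2k2 + 2k3 + k4).
t=1.000000, y=1.380000:
  k1 = f(1.000000, 1.380000) = -1.883200
  k2 = f(1.160000, 1.078688) = -1.930360
  k3 = f(1.160000, 1.071142) = -1.925531
  k4 = f(1.320000, 0.763830) = -1.968851
  y ← 1.380000 + (0.32/6)·(k1 + 2k2 + 2k3 + k4) = 0.763262
y(1.32) ≈ 0.7633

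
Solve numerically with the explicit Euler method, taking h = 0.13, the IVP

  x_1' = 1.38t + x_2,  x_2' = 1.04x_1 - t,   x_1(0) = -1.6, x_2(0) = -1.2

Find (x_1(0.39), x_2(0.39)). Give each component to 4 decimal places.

Euler on (x_1,x_2): x_1_{n+1} = x_1_n + h·x_1', x_2_{n+1} = x_2_n + h·x_2'.
0.000000: (-1.600000, -1.200000); f=(-1.200000, -1.664000) → (-1.756000, -1.416320)
0.130000: (-1.756000, -1.416320); f=(-1.236920, -1.956240) → (-1.916800, -1.670631)
0.260000: (-1.916800, -1.670631); f=(-1.311831, -2.253472) → (-2.087338, -1.963583)
(x_1(0.39), x_2(0.39)) ≈ (-2.0873, -1.9636)

-2.0873, -1.9636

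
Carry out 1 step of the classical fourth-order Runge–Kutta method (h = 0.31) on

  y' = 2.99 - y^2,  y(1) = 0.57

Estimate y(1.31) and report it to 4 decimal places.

RK4: k1 = f(t_n, y_n); k2 = f(t_n + h/2, y_n + (h/2)·k1); k3 = f(t_n + h/2, y_n + (h/2)·k2); k4 = f(t_n + h, y_n + h·k3); y_{n+1} = y_n + (h/6)·(k1 + 2k2 + 2k3 + k4).
t=1.000000, y=0.570000:
  k1 = f(1.000000, 0.570000) = 2.665100
  k2 = f(1.155000, 0.983090) = 2.023533
  k3 = f(1.155000, 0.883648) = 2.209167
  k4 = f(1.310000, 1.254842) = 1.415372
  y ← 0.570000 + (0.31/6)·(k1 + 2k2 + 2k3 + k4) = 1.218203
y(1.31) ≈ 1.2182

1.2182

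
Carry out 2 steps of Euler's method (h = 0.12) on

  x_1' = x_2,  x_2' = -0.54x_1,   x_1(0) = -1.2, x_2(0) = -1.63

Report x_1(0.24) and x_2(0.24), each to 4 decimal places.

Euler on (x_1,x_2): x_1_{n+1} = x_1_n + h·x_1', x_2_{n+1} = x_2_n + h·x_2'.
0.000000: (-1.200000, -1.630000); f=(-1.630000, 0.648000) → (-1.395600, -1.552240)
0.120000: (-1.395600, -1.552240); f=(-1.552240, 0.753624) → (-1.581869, -1.461805)
(x_1(0.24), x_2(0.24)) ≈ (-1.5819, -1.4618)

-1.5819, -1.4618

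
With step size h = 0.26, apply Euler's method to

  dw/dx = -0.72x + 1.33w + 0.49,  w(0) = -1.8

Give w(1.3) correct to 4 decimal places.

Euler: w_{n+1} = w_n + h·f(x_n, w_n).
x=0.000000, w=-1.800000: f=-1.904000 → w ← -1.800000 + 0.26·(-1.904000) = -2.295040
x=0.260000, w=-2.295040: f=-2.749603 → w ← -2.295040 + 0.26·(-2.749603) = -3.009937
x=0.520000, w=-3.009937: f=-3.887616 → w ← -3.009937 + 0.26·(-3.887616) = -4.020717
x=0.780000, w=-4.020717: f=-5.419154 → w ← -4.020717 + 0.26·(-5.419154) = -5.429697
x=1.040000, w=-5.429697: f=-7.480297 → w ← -5.429697 + 0.26·(-7.480297) = -7.374574
w(1.3) ≈ -7.3746

-7.3746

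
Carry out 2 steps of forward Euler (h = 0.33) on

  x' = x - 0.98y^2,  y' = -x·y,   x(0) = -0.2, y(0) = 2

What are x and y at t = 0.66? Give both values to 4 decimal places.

-3.5443, 3.2293

Euler on (x,y): x_{n+1} = x_n + h·x', y_{n+1} = y_n + h·y'.
0.000000: (-0.200000, 2.000000); f=(-4.120000, 0.400000) → (-1.559600, 2.132000)
0.330000: (-1.559600, 2.132000); f=(-6.014116, 3.325067) → (-3.544258, 3.229272)
(x(0.66), y(0.66)) ≈ (-3.5443, 3.2293)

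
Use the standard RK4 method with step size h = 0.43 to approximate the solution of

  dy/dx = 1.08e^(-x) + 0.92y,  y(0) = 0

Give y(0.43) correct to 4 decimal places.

0.4696

RK4: k1 = f(x_n, y_n); k2 = f(x_n + h/2, y_n + (h/2)·k1); k3 = f(x_n + h/2, y_n + (h/2)·k2); k4 = f(x_n + h, y_n + h·k3); y_{n+1} = y_n + (h/6)·(k1 + 2k2 + 2k3 + k4).
x=0.000000, y=0.000000:
  k1 = f(0.000000, 0.000000) = 1.080000
  k2 = f(0.215000, 0.232200) = 1.084689
  k3 = f(0.215000, 0.233208) = 1.085616
  k4 = f(0.430000, 0.466815) = 1.132020
  y ← 0.000000 + (0.43/6)·(k1 + 2k2 + 2k3 + k4) = 0.469605
y(0.43) ≈ 0.4696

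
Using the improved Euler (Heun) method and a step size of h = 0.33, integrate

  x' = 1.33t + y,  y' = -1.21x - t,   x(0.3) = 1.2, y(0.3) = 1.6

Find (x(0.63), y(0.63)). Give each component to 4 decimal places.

1.8367, 0.8357

Heun on (x,y): k1 = f(t_n, state_n); k2 = f(t_n + h, state_n + h·k1); state_{n+1} = state_n + (h/2)·(k1 + k2).
0.300000: (1.200000, 1.600000)
  k1 = (1.999000, -1.752000)
  predictor → (1.859670, 1.021840)
  k2 = (1.859740, -2.880201)
  → (1.836692, 0.835687)
(x(0.63), y(0.63)) ≈ (1.8367, 0.8357)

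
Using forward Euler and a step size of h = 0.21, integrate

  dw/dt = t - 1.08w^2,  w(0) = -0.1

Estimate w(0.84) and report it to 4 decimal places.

0.1590

Euler: w_{n+1} = w_n + h·f(t_n, w_n).
t=0.000000, w=-0.100000: f=-0.010800 → w ← -0.100000 + 0.21·(-0.010800) = -0.102268
t=0.210000, w=-0.102268: f=0.198705 → w ← -0.102268 + 0.21·0.198705 = -0.060540
t=0.420000, w=-0.060540: f=0.416042 → w ← -0.060540 + 0.21·0.416042 = 0.026829
t=0.630000, w=0.026829: f=0.629223 → w ← 0.026829 + 0.21·0.629223 = 0.158965
w(0.84) ≈ 0.1590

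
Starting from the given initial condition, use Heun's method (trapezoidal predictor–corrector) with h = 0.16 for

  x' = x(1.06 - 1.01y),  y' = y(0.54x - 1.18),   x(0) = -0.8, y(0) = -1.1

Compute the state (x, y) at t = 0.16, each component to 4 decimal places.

Heun on (x,y): k1 = f(t_n, state_n); k2 = f(t_n + h, state_n + h·k1); state_{n+1} = state_n + (h/2)·(k1 + k2).
0.000000: (-0.800000, -1.100000)
  k1 = (-1.736800, 1.773200)
  predictor → (-1.077888, -0.816288)
  k2 = (-2.031227, 1.438348)
  → (-1.101442, -0.843076)
(x(0.16), y(0.16)) ≈ (-1.1014, -0.8431)

-1.1014, -0.8431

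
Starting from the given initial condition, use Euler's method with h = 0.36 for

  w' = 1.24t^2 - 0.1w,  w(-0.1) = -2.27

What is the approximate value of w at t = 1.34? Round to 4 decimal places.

Euler: w_{n+1} = w_n + h·f(t_n, w_n).
t=-0.100000, w=-2.270000: f=0.239400 → w ← -2.270000 + 0.36·0.239400 = -2.183816
t=0.260000, w=-2.183816: f=0.302206 → w ← -2.183816 + 0.36·0.302206 = -2.075022
t=0.620000, w=-2.075022: f=0.684158 → w ← -2.075022 + 0.36·0.684158 = -1.828725
t=0.980000, w=-1.828725: f=1.373769 → w ← -1.828725 + 0.36·1.373769 = -1.334168
w(1.34) ≈ -1.3342

-1.3342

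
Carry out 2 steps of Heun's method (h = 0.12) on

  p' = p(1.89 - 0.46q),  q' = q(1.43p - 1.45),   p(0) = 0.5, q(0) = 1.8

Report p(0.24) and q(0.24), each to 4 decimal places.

0.6549, 1.5460

Heun on (p,q): k1 = f(t_n, state_n); k2 = f(t_n + h, state_n + h·k1); state_{n+1} = state_n + (h/2)·(k1 + k2).
0.000000: (0.500000, 1.800000)
  k1 = (0.531000, -1.323000)
  predictor → (0.563720, 1.641240)
  k2 = (0.639839, -1.056762)
  → (0.570250, 1.657214)
0.120000: (0.570250, 1.657214)
  k1 = (0.643061, -1.051572)
  predictor → (0.647418, 1.531026)
  k2 = (0.767661, -0.802553)
  → (0.654894, 1.545967)
(p(0.24), q(0.24)) ≈ (0.6549, 1.5460)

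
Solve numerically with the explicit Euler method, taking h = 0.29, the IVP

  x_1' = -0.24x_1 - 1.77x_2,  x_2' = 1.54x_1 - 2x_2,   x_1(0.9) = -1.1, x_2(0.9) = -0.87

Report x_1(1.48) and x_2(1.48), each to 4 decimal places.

Euler on (x_1,x_2): x_1_{n+1} = x_1_n + h·x_1', x_2_{n+1} = x_2_n + h·x_2'.
0.900000: (-1.100000, -0.870000); f=(1.803900, 0.046000) → (-0.576869, -0.856660)
1.190000: (-0.576869, -0.856660); f=(1.654737, 0.824942) → (-0.096995, -0.617427)
(x_1(1.48), x_2(1.48)) ≈ (-0.0970, -0.6174)

-0.0970, -0.6174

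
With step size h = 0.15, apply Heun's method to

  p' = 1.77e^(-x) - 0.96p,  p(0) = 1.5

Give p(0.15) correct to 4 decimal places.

1.5274

Heun: k1 = f(x_n, p_n); k2 = f(x_n + h, p_n + h·k1); p_{n+1} = p_n + (h/2)·(k1 + k2).
x=0.000000, p=1.500000:
  k1 = f(0.000000, 1.500000) = 0.330000
  k2 = f(0.150000, 1.549500) = 0.035933
  p ← 1.500000 + (0.15/2)·(0.330000 + 0.035933) = 1.527445
p(0.15) ≈ 1.5274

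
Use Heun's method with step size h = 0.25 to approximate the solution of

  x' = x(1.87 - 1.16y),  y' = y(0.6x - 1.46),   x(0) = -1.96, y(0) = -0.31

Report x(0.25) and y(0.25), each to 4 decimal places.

-3.2666, -0.1644

Heun on (x,y): k1 = f(t_n, state_n); k2 = f(t_n + h, state_n + h·k1); state_{n+1} = state_n + (h/2)·(k1 + k2).
0.000000: (-1.960000, -0.310000)
  k1 = (-4.370016, 0.817160)
  predictor → (-3.052504, -0.105710)
  k2 = (-6.082492, 0.347945)
  → (-3.266563, -0.164362)
(x(0.25), y(0.25)) ≈ (-3.2666, -0.1644)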